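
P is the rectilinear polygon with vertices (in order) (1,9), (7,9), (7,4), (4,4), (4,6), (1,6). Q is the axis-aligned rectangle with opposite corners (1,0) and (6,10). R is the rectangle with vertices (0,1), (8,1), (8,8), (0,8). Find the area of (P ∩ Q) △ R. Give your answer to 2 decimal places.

|P ∩ Q| = 19.
|(P ∩ Q) ∩ R| = 14.
|(P ∩ Q) △ R| = 19 + 56 − 28 = 47.00.

47.00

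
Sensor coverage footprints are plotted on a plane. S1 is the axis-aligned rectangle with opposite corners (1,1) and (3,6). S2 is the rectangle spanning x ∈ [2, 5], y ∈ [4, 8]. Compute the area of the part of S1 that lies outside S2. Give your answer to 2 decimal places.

8.00

|S1∩S2|: x∈[2,3], y∈[4,6] → 1·2 = 2.
|S1| = 10.
|S1 ∖ S2| = |S1| − |S1∩S2| = 10 − 2 = 8.00.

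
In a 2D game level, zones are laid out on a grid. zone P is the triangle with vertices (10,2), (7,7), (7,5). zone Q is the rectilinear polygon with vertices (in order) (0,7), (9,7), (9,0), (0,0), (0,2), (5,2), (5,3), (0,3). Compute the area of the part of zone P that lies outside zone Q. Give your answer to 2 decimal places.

|zone P| = 3, |zone P∩zone Q| = 2.6667.
|zone P ∖ zone Q| = |zone P| − |zone P∩zone Q| = 3 − 2.6667 = 0.33.

0.33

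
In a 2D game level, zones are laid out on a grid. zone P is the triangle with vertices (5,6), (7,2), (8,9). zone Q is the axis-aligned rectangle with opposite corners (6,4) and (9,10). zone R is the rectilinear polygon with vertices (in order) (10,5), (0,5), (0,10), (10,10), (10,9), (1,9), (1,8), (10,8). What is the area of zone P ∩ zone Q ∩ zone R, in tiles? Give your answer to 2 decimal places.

4.43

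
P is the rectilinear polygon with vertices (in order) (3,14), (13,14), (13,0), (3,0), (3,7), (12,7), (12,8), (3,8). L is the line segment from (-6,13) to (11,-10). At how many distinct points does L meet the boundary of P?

2

The segment meets the boundary at (3.609,0), (3,0.824).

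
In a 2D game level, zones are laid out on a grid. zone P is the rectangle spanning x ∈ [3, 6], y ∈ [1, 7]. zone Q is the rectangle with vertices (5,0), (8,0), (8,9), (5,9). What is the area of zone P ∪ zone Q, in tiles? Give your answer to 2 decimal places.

39.00

By inclusion–exclusion:
Individual areas: |zone P| = 18, |zone Q| = 27.
|zone P∩zone Q|: x∈[5,6], y∈[1,7] → 1·6 = 6.
|zone P ∪ zone Q| = 45 − 6 = 39.00.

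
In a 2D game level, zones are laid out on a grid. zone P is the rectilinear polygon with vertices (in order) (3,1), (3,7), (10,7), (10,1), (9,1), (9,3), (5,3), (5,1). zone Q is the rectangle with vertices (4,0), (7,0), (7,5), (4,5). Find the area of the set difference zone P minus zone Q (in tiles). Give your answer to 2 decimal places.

|zone P| = 34, |zone P∩zone Q| = 8.
|zone P ∖ zone Q| = |zone P| − |zone P∩zone Q| = 34 − 8 = 26.00.

26.00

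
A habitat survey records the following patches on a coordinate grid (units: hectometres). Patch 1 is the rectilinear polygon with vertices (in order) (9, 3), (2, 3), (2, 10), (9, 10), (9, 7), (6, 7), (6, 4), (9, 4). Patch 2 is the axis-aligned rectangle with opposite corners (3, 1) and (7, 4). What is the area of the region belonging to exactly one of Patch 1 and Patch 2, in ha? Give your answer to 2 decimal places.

44.00

|Patch 1| = 40, |Patch 2| = 12, |Patch 1∩Patch 2| = 4.
|Patch 1 △ Patch 2| = |Patch 1| + |Patch 2| − 2·|Patch 1∩Patch 2| = 40 + 12 − 8 = 44.00.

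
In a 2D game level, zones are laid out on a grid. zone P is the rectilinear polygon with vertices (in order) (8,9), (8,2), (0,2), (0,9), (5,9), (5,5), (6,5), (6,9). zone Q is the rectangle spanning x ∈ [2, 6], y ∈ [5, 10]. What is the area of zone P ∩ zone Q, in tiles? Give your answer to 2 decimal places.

12.00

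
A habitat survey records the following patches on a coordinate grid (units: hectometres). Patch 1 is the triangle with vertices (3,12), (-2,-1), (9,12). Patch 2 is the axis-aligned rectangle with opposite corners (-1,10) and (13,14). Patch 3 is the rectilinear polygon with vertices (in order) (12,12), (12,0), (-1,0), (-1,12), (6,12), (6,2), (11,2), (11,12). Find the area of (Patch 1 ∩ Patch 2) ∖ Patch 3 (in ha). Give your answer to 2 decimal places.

|Patch 1 ∩ Patch 2| = 11.0769.
|(Patch 1 ∩ Patch 2) ∩ Patch 3| = 6.7692.
|(Patch 1 ∩ Patch 2) ∖ Patch 3| = 11.0769 − 6.7692 = 4.31.

4.31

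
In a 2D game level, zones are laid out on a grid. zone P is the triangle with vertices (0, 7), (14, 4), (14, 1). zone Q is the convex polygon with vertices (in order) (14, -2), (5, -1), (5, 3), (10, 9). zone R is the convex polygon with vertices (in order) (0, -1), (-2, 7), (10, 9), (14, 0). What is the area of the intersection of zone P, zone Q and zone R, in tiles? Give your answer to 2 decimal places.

The intersection is the polygon with vertices (12.708,1.554), (6.14,4.368), (7.071,5.485), (11.634,4.507).
By the shoelace formula its area is 11.19.

11.19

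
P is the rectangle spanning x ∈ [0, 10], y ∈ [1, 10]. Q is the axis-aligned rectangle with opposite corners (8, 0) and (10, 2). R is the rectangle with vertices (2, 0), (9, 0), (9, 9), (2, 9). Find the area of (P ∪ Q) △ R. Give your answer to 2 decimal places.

41.00

|P ∪ Q| = 92.
|(P ∪ Q) ∩ R| = 57.
|(P ∪ Q) △ R| = 92 + 63 − 114 = 41.00.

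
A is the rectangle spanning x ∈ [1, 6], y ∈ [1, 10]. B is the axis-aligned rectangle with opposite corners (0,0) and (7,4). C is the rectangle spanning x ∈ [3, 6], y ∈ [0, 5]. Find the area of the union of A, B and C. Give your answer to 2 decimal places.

By inclusion–exclusion:
Individual areas: |A| = 45, |B| = 28, |C| = 15.
|A∩B|: x∈[1,6], y∈[1,4] → 5·3 = 15.
|A∩C|: x∈[3,6], y∈[1,5] → 3·4 = 12.
|B∩C|: x∈[3,6], y∈[0,4] → 3·4 = 12.
|A∩B∩C| = 9.
|A ∪ B ∪ C| = 88 − 39 + 9 = 58.00.

58.00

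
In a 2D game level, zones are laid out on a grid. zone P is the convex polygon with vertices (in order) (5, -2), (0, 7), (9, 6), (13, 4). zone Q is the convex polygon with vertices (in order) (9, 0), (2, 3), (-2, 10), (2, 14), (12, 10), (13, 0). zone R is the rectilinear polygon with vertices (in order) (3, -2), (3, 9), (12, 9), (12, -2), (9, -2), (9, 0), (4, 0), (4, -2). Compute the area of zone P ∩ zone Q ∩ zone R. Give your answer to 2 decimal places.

The intersection is the polygon with vertices (9,6), (12,4.5), (12,3.25), (8.152,0.364), (3,2.571), (3,6.667).
By the shoelace formula its area is 39.24.

39.24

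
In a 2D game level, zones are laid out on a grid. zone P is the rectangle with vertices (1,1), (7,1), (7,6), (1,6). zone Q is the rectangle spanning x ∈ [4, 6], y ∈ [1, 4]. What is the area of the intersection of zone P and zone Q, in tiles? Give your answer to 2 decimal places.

|zone P∩zone Q|: x∈[4,6], y∈[1,4] → 2·3 = 6.

6.00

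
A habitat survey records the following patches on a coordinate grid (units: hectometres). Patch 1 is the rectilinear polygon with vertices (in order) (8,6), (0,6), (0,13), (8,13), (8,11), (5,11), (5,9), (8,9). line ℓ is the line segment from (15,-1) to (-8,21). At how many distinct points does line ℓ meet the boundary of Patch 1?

The segment meets the boundary at (0.364,13), (7.682,6).

2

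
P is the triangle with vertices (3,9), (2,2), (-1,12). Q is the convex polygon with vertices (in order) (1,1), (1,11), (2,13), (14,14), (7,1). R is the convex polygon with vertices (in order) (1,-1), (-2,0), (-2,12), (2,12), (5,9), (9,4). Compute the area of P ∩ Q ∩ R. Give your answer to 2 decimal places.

10.33

The intersection is the polygon with vertices (1,5.333), (1,10.5), (3,9), (2,2).
By the shoelace formula its area is 10.33.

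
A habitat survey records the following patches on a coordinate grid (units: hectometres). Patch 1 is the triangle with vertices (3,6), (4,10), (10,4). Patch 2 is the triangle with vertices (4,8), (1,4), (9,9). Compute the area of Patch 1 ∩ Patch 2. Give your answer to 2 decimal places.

4.95

The intersection is the polygon with vertices (3.25,7), (4,8), (5.667,8.333), (6.538,7.462), (3.824,5.765), (3,6).
By the shoelace formula its area is 4.95.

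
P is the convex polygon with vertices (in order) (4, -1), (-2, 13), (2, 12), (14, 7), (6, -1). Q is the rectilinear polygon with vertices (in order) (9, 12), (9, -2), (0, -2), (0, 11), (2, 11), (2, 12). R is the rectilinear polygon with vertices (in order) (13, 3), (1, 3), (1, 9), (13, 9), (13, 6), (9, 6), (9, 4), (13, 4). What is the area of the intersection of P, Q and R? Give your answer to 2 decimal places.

The intersection is the polygon with vertices (9,6), (9,4), (9,3), (2.286,3), (1,6), (1,9), (9,9).
By the shoelace formula its area is 46.07.

46.07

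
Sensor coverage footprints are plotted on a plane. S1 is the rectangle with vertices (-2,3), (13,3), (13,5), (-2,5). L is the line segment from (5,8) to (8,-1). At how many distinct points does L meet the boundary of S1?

2

The segment meets the boundary at (6.667,3), (6,5).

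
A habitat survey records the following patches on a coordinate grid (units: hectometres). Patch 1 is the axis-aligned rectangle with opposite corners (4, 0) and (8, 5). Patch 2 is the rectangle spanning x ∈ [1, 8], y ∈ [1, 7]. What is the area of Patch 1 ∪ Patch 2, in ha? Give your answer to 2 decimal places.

46.00

By inclusion–exclusion:
Individual areas: |Patch 1| = 20, |Patch 2| = 42.
|Patch 1∩Patch 2|: x∈[4,8], y∈[1,5] → 4·4 = 16.
|Patch 1 ∪ Patch 2| = 62 − 16 = 46.00.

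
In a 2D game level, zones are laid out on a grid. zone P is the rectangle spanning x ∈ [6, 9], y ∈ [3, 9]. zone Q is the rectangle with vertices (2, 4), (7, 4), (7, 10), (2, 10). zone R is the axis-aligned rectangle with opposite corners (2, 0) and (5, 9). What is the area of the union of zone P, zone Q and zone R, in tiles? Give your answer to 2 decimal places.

55.00

By inclusion–exclusion:
Individual areas: |zone P| = 18, |zone Q| = 30, |zone R| = 27.
|zone P∩zone Q|: x∈[6,7], y∈[4,9] → 1·5 = 5.
|zone P∩zone R| = 0 (no overlap).
|zone Q∩zone R|: x∈[2,5], y∈[4,9] → 3·5 = 15.
|zone P∩zone Q∩zone R| = 0.
|zone P ∪ zone Q ∪ zone R| = 75 − 20 + 0 = 55.00.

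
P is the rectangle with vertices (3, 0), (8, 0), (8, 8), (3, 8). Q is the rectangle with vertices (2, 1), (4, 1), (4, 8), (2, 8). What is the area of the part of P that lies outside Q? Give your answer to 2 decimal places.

|P∩Q|: x∈[3,4], y∈[1,8] → 1·7 = 7.
|P| = 40.
|P ∖ Q| = |P| − |P∩Q| = 40 − 7 = 33.00.

33.00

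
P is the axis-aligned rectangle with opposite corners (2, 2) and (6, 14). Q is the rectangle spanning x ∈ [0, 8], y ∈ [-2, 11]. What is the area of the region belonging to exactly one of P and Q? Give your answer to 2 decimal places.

80.00

|P∩Q|: x∈[2,6], y∈[2,11] → 4·9 = 36.
|P △ Q| = |P| + |Q| − 2·|P∩Q| = 48 + 104 − 72 = 80.00.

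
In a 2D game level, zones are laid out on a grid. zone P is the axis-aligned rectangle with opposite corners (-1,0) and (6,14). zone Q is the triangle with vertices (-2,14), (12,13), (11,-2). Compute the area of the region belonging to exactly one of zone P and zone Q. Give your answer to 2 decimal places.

|zone P| = 98, |zone Q| = 105.5, |zone P∩zone Q| = 36.5192.
|zone P △ zone Q| = |zone P| + |zone Q| − 2·|zone P∩zone Q| = 98 + 105.5 − 73.0385 = 130.46.

130.46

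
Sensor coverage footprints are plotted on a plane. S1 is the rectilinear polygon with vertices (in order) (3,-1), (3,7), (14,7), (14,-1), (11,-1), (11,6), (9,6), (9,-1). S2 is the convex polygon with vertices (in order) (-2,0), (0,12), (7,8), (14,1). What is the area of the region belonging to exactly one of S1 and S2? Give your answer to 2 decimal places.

|S1| = 74, |S2| = 105.5, |S1∩S2| = 43.2812.
|S1 △ S2| = |S1| + |S2| − 2·|S1∩S2| = 74 + 105.5 − 86.5625 = 92.94.

92.94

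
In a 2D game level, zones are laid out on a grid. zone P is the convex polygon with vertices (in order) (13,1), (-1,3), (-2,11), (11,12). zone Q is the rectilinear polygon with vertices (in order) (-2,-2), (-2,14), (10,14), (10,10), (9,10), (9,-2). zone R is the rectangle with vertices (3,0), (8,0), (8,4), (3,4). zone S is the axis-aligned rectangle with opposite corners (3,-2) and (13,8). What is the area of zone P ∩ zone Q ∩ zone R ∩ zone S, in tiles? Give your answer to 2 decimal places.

The intersection is the polygon with vertices (3,4), (8,4), (8,1.714), (3,2.429).
By the shoelace formula its area is 9.64.

9.64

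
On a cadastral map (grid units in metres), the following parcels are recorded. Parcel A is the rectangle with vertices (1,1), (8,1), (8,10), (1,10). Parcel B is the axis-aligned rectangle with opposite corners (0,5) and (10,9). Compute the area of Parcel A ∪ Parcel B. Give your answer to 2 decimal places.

By inclusion–exclusion:
Individual areas: |Parcel A| = 63, |Parcel B| = 40.
|Parcel A∩Parcel B|: x∈[1,8], y∈[5,9] → 7·4 = 28.
|Parcel A ∪ Parcel B| = 103 − 28 = 75.00.

75.00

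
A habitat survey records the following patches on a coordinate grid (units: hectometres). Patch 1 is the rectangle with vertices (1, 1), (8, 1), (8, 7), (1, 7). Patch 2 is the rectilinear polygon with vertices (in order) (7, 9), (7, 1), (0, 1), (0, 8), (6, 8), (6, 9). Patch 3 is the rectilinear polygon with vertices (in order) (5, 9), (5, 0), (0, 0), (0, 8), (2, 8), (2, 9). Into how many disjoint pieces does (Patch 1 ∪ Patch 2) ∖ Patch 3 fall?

(Patch 1 ∪ Patch 2) ∖ Patch 3 is a single connected region.

1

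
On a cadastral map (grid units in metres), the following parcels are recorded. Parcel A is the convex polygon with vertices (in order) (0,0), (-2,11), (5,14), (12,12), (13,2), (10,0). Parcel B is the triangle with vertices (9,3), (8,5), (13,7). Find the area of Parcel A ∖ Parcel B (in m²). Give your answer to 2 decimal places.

|Parcel A| = 171.5, |Parcel A∩Parcel B| = 5.9344.
|Parcel A ∖ Parcel B| = |Parcel A| − |Parcel A∩Parcel B| = 171.5 − 5.9344 = 165.57.

165.57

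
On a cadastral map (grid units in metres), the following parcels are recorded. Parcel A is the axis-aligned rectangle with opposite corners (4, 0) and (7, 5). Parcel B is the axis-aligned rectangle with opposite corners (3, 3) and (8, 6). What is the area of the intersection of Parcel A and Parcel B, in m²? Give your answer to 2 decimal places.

|Parcel A∩Parcel B|: x∈[4,7], y∈[3,5] → 3·2 = 6.

6.00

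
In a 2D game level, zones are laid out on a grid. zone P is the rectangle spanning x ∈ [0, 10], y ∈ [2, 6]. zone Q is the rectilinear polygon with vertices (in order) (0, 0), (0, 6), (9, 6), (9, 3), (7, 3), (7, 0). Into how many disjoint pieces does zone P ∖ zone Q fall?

zone P ∖ zone Q is a single connected region.

1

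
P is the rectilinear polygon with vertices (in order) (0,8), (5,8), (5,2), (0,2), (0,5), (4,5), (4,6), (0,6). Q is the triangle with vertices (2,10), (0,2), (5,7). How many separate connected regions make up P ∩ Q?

2

P ∩ Q splits into 2 disjoint pieces (area 6.5, area 3.375).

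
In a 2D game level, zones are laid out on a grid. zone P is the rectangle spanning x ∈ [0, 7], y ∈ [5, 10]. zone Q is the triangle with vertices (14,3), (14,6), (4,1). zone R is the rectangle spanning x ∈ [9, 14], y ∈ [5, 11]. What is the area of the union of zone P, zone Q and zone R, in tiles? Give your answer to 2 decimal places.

79.00

By inclusion–exclusion:
Individual areas: |zone P| = 35, |zone Q| = 15, |zone R| = 30.
|zone P∩zone Q| = 0.
|zone P∩zone R| = 0 (no overlap).
|zone Q∩zone R| = 1.
|zone P∩zone Q∩zone R| = 0.
|zone P ∪ zone Q ∪ zone R| = 80 − 1 + 0 = 79.00.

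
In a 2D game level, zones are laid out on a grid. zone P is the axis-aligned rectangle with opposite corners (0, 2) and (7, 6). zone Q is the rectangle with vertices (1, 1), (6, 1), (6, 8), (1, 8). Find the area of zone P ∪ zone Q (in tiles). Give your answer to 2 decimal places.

By inclusion–exclusion:
Individual areas: |zone P| = 28, |zone Q| = 35.
|zone P∩zone Q|: x∈[1,6], y∈[2,6] → 5·4 = 20.
|zone P ∪ zone Q| = 63 − 20 = 43.00.

43.00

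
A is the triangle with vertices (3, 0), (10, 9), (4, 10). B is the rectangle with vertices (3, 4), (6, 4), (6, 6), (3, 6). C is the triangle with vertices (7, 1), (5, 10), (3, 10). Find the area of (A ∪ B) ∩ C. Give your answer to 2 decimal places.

7.05

The region (A ∪ B) ∩ C is the polygon with vertices (5.038,9.827), (6.284,4.222), (5.828,3.636), (3.816,8.163), (4,10).
By the shoelace formula its area is 7.05.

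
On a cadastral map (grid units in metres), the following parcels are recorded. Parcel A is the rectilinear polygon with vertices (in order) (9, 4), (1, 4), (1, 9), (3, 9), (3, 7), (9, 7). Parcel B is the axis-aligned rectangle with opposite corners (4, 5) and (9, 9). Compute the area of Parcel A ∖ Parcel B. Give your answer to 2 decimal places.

18.00

|Parcel A| = 28, |Parcel A∩Parcel B| = 10.
|Parcel A ∖ Parcel B| = |Parcel A| − |Parcel A∩Parcel B| = 28 − 10 = 18.00.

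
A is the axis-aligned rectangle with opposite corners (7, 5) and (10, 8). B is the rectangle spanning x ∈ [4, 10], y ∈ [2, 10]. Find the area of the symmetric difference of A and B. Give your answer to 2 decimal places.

|A∩B|: x∈[7,10], y∈[5,8] → 3·3 = 9.
|A △ B| = |A| + |B| − 2·|A∩B| = 9 + 48 − 18 = 39.00.

39.00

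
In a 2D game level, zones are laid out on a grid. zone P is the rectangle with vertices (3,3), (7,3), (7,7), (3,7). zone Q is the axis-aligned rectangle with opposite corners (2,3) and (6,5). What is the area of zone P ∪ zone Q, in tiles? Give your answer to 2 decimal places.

18.00

By inclusion–exclusion:
Individual areas: |zone P| = 16, |zone Q| = 8.
|zone P∩zone Q|: x∈[3,6], y∈[3,5] → 3·2 = 6.
|zone P ∪ zone Q| = 24 − 6 = 18.00.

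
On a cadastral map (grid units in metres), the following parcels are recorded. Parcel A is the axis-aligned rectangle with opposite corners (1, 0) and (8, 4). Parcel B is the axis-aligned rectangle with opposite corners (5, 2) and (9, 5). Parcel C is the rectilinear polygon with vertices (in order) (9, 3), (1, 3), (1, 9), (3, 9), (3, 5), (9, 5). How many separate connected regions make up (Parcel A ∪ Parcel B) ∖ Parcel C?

(Parcel A ∪ Parcel B) ∖ Parcel C is a single connected region.

1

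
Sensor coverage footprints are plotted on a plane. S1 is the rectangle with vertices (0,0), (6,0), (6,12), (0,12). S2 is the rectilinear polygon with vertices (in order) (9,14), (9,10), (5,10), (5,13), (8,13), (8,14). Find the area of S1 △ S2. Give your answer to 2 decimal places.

81.00

|S1| = 72, |S2| = 13, |S1∩S2| = 2.
|S1 △ S2| = |S1| + |S2| − 2·|S1∩S2| = 72 + 13 − 4 = 81.00.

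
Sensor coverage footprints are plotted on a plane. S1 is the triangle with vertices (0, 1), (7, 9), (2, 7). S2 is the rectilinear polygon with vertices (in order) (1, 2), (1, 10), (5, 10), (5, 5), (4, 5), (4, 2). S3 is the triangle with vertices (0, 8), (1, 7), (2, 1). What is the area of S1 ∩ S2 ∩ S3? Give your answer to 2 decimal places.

0.57

The intersection is the polygon with vertices (1.333,5), (1.68,2.92), (1.508,2.723), (1.077,4.231).
By the shoelace formula its area is 0.57.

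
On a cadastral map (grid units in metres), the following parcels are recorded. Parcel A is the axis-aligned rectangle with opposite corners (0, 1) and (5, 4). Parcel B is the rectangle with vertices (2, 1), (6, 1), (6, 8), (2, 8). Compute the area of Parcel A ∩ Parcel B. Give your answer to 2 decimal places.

|Parcel A∩Parcel B|: x∈[2,5], y∈[1,4] → 3·3 = 9.

9.00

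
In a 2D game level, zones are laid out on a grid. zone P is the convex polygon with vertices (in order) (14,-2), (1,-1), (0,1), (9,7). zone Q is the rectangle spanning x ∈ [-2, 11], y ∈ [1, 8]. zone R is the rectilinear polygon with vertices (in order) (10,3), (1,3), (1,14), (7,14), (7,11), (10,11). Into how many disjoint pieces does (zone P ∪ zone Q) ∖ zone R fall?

1

(zone P ∪ zone Q) ∖ zone R is a single connected region.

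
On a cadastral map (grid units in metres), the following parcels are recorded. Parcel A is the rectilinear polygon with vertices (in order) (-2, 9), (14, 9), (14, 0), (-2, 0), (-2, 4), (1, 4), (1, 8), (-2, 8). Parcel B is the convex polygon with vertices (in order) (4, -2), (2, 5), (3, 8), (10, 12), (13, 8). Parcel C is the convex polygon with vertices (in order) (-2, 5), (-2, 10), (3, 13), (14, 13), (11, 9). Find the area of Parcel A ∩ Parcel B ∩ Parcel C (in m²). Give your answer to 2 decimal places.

The intersection is the polygon with vertices (3,8), (4.75,9), (11,9), (2.457,6.371).
By the shoelace formula its area is 9.37.

9.37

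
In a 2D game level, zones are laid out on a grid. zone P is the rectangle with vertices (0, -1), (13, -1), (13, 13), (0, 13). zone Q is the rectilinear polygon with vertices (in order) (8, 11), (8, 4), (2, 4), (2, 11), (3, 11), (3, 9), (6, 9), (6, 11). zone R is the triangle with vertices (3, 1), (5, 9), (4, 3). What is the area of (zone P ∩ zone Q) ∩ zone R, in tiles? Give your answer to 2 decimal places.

The region (zone P ∩ zone Q) ∩ zone R is the polygon with vertices (3.75,4), (5,9), (4.167,4).
By the shoelace formula its area is 1.04.

1.04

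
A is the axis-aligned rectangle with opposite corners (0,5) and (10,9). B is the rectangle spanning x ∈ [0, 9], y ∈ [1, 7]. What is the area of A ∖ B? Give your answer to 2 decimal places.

|A∩B|: x∈[0,9], y∈[5,7] → 9·2 = 18.
|A| = 40.
|A ∖ B| = |A| − |A∩B| = 40 − 18 = 22.00.

22.00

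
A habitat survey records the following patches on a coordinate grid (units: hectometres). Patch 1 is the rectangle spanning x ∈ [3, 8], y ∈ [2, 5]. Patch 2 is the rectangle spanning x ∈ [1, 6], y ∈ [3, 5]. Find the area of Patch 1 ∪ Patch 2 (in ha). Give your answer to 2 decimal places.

By inclusion–exclusion:
Individual areas: |Patch 1| = 15, |Patch 2| = 10.
|Patch 1∩Patch 2|: x∈[3,6], y∈[3,5] → 3·2 = 6.
|Patch 1 ∪ Patch 2| = 25 − 6 = 19.00.

19.00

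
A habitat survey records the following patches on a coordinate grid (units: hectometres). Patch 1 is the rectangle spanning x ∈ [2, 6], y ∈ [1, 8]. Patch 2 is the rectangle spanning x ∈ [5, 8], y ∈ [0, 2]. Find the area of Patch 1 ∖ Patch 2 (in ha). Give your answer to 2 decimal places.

27.00

|Patch 1∩Patch 2|: x∈[5,6], y∈[1,2] → 1·1 = 1.
|Patch 1| = 28.
|Patch 1 ∖ Patch 2| = |Patch 1| − |Patch 1∩Patch 2| = 28 − 1 = 27.00.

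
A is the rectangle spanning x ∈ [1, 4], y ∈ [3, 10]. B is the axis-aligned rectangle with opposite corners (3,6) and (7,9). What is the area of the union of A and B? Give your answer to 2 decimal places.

By inclusion–exclusion:
Individual areas: |A| = 21, |B| = 12.
|A∩B|: x∈[3,4], y∈[6,9] → 1·3 = 3.
|A ∪ B| = 33 − 3 = 30.00.

30.00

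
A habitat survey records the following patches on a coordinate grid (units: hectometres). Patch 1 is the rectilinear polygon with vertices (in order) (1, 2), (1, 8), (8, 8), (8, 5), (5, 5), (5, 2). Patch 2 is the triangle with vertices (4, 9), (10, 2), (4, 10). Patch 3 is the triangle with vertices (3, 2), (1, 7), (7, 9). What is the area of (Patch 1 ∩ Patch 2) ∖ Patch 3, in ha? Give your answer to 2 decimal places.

|Patch 1 ∩ Patch 2| = 1.4464.
|(Patch 1 ∩ Patch 2) ∩ Patch 3| = 0.538.
|(Patch 1 ∩ Patch 2) ∖ Patch 3| = 1.4464 − 0.538 = 0.91.

0.91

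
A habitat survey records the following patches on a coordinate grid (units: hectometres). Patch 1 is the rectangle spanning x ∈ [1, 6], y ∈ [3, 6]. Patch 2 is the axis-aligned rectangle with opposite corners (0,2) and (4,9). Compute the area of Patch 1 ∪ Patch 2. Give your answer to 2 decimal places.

34.00

By inclusion–exclusion:
Individual areas: |Patch 1| = 15, |Patch 2| = 28.
|Patch 1∩Patch 2|: x∈[1,4], y∈[3,6] → 3·3 = 9.
|Patch 1 ∪ Patch 2| = 43 − 9 = 34.00.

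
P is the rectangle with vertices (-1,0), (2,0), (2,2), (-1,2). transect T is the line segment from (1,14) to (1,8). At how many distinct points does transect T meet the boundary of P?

The segment lies entirely outside P and never meets its boundary.

0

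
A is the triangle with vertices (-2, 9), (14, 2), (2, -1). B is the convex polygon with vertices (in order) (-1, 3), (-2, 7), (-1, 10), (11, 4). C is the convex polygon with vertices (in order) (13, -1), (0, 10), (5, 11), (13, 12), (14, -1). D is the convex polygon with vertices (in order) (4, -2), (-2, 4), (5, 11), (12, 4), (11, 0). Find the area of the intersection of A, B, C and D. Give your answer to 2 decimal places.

2.97

The intersection is the polygon with vertices (4.588,6.118), (9.68,3.89), (7.441,3.703).
By the shoelace formula its area is 2.97.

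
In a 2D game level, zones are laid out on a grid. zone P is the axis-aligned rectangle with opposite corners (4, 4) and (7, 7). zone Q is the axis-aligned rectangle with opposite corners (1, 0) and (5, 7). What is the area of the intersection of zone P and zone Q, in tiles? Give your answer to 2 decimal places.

3.00

|zone P∩zone Q|: x∈[4,5], y∈[4,7] → 1·3 = 3.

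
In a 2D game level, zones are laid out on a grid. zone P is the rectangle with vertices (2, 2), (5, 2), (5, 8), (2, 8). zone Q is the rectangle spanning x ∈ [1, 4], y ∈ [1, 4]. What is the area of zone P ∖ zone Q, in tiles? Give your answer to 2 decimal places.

14.00

|zone P∩zone Q|: x∈[2,4], y∈[2,4] → 2·2 = 4.
|zone P| = 18.
|zone P ∖ zone Q| = |zone P| − |zone P∩zone Q| = 18 − 4 = 14.00.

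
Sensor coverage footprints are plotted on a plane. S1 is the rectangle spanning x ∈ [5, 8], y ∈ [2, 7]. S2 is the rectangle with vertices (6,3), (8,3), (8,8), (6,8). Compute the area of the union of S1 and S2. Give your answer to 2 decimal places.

17.00

By inclusion–exclusion:
Individual areas: |S1| = 15, |S2| = 10.
|S1∩S2|: x∈[6,8], y∈[3,7] → 2·4 = 8.
|S1 ∪ S2| = 25 − 8 = 17.00.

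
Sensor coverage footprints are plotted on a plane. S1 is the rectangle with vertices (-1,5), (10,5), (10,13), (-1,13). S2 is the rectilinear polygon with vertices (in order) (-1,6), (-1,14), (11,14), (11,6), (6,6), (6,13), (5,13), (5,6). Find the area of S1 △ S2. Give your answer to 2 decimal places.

|S1| = 88, |S2| = 89, |S1∩S2| = 70.
|S1 △ S2| = |S1| + |S2| − 2·|S1∩S2| = 88 + 89 − 140 = 37.00.

37.00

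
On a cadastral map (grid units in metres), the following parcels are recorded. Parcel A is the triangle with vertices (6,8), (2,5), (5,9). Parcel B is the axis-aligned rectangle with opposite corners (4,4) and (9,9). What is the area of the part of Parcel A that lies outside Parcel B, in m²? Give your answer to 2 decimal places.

1.17

|Parcel A| = 3.5, |Parcel A∩Parcel B| = 2.3333.
|Parcel A ∖ Parcel B| = |Parcel A| − |Parcel A∩Parcel B| = 3.5 − 2.3333 = 1.17.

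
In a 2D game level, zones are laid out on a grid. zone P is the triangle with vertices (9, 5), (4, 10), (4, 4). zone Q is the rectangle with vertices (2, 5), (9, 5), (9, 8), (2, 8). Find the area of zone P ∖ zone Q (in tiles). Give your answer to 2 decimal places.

|zone P| = 15, |zone P∩zone Q| = 10.5.
|zone P ∖ zone Q| = |zone P| − |zone P∩zone Q| = 15 − 10.5 = 4.50.

4.50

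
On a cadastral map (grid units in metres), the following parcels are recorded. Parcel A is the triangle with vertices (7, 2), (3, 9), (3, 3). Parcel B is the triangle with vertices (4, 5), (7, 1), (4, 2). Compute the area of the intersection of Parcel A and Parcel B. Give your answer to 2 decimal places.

2.34

The intersection is the polygon with vertices (4,2.75), (4,5), (6.077,2.231).
By the shoelace formula its area is 2.34.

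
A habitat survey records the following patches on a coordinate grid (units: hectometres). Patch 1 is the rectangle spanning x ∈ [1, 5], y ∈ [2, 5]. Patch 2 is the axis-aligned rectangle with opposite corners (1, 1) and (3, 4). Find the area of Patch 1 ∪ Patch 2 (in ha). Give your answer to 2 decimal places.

14.00

By inclusion–exclusion:
Individual areas: |Patch 1| = 12, |Patch 2| = 6.
|Patch 1∩Patch 2|: x∈[1,3], y∈[2,4] → 2·2 = 4.
|Patch 1 ∪ Patch 2| = 18 − 4 = 14.00.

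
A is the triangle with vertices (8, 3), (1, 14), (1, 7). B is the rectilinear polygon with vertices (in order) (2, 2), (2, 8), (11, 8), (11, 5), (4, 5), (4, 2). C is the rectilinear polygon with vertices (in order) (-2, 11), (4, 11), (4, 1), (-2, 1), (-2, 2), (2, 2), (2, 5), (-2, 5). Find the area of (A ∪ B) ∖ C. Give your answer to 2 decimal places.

26.62

|A ∪ B| = 47.9675.
|(A ∪ B) ∩ C| = 21.3506.
|(A ∪ B) ∖ C| = 47.9675 − 21.3506 = 26.62.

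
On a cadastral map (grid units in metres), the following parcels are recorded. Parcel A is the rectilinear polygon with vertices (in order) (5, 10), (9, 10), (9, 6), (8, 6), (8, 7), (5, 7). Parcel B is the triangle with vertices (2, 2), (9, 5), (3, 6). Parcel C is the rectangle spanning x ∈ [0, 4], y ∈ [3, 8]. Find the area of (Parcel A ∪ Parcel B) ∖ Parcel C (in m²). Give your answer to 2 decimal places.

|Parcel A ∪ Parcel B| = 25.5.
|(Parcel A ∪ Parcel B) ∩ Parcel C| = 4.0417.
|(Parcel A ∪ Parcel B) ∖ Parcel C| = 25.5 − 4.0417 = 21.46.

21.46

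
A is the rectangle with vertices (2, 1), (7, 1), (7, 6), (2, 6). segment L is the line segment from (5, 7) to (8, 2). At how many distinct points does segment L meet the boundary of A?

The segment meets the boundary at (7,3.667), (5.6,6).

2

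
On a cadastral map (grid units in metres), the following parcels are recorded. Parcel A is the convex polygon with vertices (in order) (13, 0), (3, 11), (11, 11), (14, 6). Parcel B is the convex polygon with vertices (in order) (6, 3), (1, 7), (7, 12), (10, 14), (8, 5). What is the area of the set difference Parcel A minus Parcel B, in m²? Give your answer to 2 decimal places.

39.63

|Parcel A| = 55.5, |Parcel A∩Parcel B| = 15.8691.
|Parcel A ∖ Parcel B| = |Parcel A| − |Parcel A∩Parcel B| = 55.5 − 15.8691 = 39.63.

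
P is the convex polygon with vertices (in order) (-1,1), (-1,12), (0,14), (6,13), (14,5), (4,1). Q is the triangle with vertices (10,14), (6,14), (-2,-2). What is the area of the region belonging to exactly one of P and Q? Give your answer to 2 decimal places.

|P| = 131, |Q| = 32, |P∩Q| = 24.0014.
|P △ Q| = |P| + |Q| − 2·|P∩Q| = 131 + 32 − 48.0027 = 115.00.

115.00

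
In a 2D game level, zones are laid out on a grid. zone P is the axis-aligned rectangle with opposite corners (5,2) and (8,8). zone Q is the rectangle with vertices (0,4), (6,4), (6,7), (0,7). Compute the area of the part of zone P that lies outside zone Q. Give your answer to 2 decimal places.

15.00

|zone P∩zone Q|: x∈[5,6], y∈[4,7] → 1·3 = 3.
|zone P| = 18.
|zone P ∖ zone Q| = |zone P| − |zone P∩zone Q| = 18 − 3 = 15.00.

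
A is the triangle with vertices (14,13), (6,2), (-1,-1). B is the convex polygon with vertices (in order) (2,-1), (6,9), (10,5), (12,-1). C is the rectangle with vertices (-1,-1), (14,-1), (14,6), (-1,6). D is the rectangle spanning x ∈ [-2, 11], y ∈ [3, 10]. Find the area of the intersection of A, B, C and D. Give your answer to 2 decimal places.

The intersection is the polygon with vertices (3.787,3.468), (6.5,6), (8.909,6), (6.727,3), (3.6,3).
By the shoelace formula its area is 8.70.

8.70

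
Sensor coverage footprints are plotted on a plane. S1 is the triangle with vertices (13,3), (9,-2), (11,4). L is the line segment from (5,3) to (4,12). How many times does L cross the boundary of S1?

The segment lies entirely outside S1 and never meets its boundary.

0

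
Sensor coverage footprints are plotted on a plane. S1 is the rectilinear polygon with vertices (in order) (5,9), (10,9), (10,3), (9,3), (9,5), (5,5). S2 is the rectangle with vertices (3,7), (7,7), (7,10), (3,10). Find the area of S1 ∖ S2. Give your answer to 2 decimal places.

|S1| = 22, |S1∩S2| = 4.
|S1 ∖ S2| = |S1| − |S1∩S2| = 22 − 4 = 18.00.

18.00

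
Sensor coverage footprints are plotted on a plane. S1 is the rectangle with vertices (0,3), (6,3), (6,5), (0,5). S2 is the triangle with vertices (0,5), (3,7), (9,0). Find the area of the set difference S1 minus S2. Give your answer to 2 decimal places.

4.56

|S1| = 12, |S1∩S2| = 7.4357.
|S1 ∖ S2| = |S1| − |S1∩S2| = 12 − 7.4357 = 4.56.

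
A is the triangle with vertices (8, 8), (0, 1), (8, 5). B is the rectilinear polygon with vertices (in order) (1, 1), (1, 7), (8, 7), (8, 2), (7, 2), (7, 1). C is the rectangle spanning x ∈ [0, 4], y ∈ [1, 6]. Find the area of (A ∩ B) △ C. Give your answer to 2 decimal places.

|A ∩ B| = 11.2411.
|(A ∩ B) ∩ C| = 2.8125.
|(A ∩ B) △ C| = 11.2411 + 20 − 5.625 = 25.62.

25.62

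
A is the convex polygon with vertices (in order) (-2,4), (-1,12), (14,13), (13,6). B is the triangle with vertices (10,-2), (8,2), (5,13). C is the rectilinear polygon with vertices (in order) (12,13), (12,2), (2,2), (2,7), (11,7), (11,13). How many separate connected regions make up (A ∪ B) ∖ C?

3

(A ∪ B) ∖ C splits into 3 disjoint pieces (area 76.7438, area 10.4333, area 1.3333).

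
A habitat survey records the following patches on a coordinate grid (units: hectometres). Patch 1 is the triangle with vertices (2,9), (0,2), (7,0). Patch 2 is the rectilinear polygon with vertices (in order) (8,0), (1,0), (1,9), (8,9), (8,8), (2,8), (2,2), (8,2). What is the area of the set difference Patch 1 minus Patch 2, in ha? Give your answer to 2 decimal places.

|Patch 1| = 26.5, |Patch 1∩Patch 2| = 11.2738.
|Patch 1 ∖ Patch 2| = |Patch 1| − |Patch 1∩Patch 2| = 26.5 − 11.2738 = 15.23.

15.23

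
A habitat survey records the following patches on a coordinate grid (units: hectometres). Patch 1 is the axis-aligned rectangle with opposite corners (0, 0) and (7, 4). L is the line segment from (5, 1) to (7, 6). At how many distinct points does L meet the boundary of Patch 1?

The segment meets the boundary at (6.2,4).

1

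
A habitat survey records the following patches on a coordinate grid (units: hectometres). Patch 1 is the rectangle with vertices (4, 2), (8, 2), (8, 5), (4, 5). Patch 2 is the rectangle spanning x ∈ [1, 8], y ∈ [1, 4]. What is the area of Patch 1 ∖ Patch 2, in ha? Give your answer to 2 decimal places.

4.00

|Patch 1∩Patch 2|: x∈[4,8], y∈[2,4] → 4·2 = 8.
|Patch 1| = 12.
|Patch 1 ∖ Patch 2| = |Patch 1| − |Patch 1∩Patch 2| = 12 − 8 = 4.00.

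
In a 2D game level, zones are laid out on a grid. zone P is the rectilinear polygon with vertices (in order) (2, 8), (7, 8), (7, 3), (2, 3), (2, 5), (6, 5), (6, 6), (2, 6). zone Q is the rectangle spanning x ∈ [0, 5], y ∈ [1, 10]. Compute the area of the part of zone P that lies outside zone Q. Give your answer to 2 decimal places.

|zone P| = 21, |zone P∩zone Q| = 12.
|zone P ∖ zone Q| = |zone P| − |zone P∩zone Q| = 21 − 12 = 9.00.

9.00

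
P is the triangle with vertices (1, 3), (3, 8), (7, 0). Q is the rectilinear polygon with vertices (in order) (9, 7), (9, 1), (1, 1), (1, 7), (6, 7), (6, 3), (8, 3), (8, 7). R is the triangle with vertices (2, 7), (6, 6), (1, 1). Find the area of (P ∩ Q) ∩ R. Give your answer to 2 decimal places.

The region (P ∩ Q) ∩ R is the polygon with vertices (4.667,4.667), (2.333,2.333), (1.308,2.846), (1.571,4.429), (2.546,6.864), (3.714,6.571).
By the shoelace formula its area is 8.84.

8.84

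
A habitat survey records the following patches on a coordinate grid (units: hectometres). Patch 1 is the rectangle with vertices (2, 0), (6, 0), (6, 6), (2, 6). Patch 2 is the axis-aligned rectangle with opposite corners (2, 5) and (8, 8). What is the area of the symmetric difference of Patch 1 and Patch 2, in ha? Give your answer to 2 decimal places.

34.00

|Patch 1∩Patch 2|: x∈[2,6], y∈[5,6] → 4·1 = 4.
|Patch 1 △ Patch 2| = |Patch 1| + |Patch 2| − 2·|Patch 1∩Patch 2| = 24 + 18 − 8 = 34.00.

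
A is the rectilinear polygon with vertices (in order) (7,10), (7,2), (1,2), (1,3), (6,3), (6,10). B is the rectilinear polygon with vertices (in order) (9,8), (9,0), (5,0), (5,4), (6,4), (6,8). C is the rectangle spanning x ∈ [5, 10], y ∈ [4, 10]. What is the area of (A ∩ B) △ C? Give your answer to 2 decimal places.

29.00

|A ∩ B| = 7.
|(A ∩ B) ∩ C| = 4.
|(A ∩ B) △ C| = 7 + 30 − 8 = 29.00.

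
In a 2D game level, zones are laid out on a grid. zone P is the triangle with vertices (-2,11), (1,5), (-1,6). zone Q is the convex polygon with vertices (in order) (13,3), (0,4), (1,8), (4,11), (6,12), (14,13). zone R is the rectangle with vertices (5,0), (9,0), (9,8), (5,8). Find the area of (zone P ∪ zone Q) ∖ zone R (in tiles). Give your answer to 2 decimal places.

90.10

|zone P ∪ zone Q| = 108.25.
|(zone P ∪ zone Q) ∩ zone R| = 18.1538.
|(zone P ∪ zone Q) ∖ zone R| = 108.25 − 18.1538 = 90.10.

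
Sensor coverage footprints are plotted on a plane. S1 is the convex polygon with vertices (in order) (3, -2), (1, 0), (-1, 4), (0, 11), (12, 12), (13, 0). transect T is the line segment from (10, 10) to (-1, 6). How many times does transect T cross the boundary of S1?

1

The segment meets the boundary at (-0.699,6.11).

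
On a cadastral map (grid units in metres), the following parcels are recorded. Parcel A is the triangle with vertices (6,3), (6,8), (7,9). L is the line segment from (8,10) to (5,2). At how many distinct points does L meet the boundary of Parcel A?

The segment meets the boundary at (6,4.667), (6.5,6).

2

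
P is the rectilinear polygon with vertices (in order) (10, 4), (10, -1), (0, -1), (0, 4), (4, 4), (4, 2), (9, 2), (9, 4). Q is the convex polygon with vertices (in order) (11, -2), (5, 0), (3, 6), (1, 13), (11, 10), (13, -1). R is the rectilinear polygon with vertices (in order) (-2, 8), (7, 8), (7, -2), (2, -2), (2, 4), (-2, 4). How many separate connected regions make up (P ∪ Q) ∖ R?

(P ∪ Q) ∖ R splits into 2 disjoint pieces (area 10, area 80.9286).

2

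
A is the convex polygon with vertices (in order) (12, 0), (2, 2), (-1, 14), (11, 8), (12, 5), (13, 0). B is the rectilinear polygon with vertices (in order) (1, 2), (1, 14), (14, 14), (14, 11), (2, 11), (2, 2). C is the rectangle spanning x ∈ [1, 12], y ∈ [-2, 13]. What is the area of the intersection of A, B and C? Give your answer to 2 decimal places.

The intersection is the polygon with vertices (1,13), (5,11), (2,11), (2,2), (1,6).
By the shoelace formula its area is 11.00.

11.00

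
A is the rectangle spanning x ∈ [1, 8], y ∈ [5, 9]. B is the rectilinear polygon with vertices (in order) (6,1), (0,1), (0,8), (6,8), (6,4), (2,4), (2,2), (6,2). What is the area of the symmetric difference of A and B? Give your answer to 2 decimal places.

|A| = 28, |B| = 34, |A∩B| = 15.
|A △ B| = |A| + |B| − 2·|A∩B| = 28 + 34 − 30 = 32.00.

32.00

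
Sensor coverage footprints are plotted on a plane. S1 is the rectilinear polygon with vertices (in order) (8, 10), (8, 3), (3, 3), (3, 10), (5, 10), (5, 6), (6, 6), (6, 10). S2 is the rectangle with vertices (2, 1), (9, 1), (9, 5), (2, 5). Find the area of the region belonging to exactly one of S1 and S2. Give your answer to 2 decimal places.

|S1| = 31, |S2| = 28, |S1∩S2| = 10.
|S1 △ S2| = |S1| + |S2| − 2·|S1∩S2| = 31 + 28 − 20 = 39.00.

39.00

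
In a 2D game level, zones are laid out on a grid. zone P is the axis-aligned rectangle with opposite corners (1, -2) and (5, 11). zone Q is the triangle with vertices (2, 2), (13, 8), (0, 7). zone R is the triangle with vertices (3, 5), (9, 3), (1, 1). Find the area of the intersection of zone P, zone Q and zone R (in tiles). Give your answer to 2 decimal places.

4.99

The intersection is the polygon with vertices (2,2), (1.778,2.556), (3,5), (5,4.333), (5,3.636).
By the shoelace formula its area is 4.99.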